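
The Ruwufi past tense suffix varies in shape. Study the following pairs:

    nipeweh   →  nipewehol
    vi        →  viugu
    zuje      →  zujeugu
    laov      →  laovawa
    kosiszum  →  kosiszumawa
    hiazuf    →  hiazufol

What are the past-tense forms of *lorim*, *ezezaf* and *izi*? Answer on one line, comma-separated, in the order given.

lorimawa, ezezafol, iziugu

The pattern is voicing of the final sound: -ol when the stem ends in a voiceless consonant (*nipeweh*, *hiazuf*); -awa when the stem ends in a voiced consonant (*laov*, *kosiszum*); -ugu when the stem ends in a vowel (*vi*, *zuje*).
Since the final sound of *lorim* is /m/ (a voiced consonant), it takes -awa, giving *lorimawa*.
Since the final sound of *ezezaf* is /f/ (a voiceless consonant), it takes -ol, giving *ezezafol*.
*izi* — final sound /i/ (a vowel) → -ugu → *iziugu*.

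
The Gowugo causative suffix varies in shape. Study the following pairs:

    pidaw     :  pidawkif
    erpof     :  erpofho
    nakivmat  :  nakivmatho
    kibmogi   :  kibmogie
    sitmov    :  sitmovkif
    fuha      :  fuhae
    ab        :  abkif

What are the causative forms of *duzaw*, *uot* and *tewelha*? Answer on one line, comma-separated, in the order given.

The pattern is voicing of the final sound: -ho when the stem ends in a voiceless consonant (*erpof*, *nakivmat*); -kif when the stem ends in a voiced consonant (*pidaw*, *sitmov*, *ab*); -e when the stem ends in a vowel (*kibmogi*, *fuha*).
*duzaw* — final sound /w/ (a voiced consonant) → -kif → *duzawkif*.
Since the final sound of *uot* is /t/ (a voiceless consonant), it takes -ho, giving *uotho*.
The final sound of *tewelha* is /a/, which is a vowel, so the suffix is -e, giving *tewelhae*.

duzawkif, uotho, tewelhae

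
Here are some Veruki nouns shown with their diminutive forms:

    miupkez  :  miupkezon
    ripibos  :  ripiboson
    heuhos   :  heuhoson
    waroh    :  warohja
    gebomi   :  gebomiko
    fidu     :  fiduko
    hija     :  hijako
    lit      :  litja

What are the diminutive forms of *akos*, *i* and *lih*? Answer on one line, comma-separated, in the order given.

akoson, iko, lihja

The suffix is conditioned by the final sound: -on when the stem ends in a sibilant (*miupkez*, *ripibos*, *heuhos*); -ja when the stem ends in a non-sibilant consonant (*waroh*, *lit*); -ko when the stem ends in a vowel (*gebomi*, *fidu*, *hija*).
Since the final sound of *akos* is /s/ (a sibilant), it takes -on, giving *akoson*.
The final sound of *i* is /i/, which is a vowel, so the suffix is -ko, giving *iko*.
*lih*: final sound = /h/, a non-sibilant consonant → -ja → *lihja*.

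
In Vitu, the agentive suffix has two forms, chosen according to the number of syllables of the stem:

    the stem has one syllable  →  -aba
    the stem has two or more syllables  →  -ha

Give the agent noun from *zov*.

*zov* has one syllable, so the suffix is -aba, giving *zovaba*.

zovaba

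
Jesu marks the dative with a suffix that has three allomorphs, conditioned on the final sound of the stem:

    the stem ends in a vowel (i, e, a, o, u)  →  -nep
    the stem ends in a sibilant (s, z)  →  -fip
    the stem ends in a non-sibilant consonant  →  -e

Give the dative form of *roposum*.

roposume

*roposum* — final sound /m/ (a non-sibilant consonant) → -e → *roposume*.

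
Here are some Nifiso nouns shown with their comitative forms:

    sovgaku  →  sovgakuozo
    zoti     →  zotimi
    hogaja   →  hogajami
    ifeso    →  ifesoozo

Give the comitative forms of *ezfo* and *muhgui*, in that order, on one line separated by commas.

ezfoozo, muhguimi

Looking at the last vowel of each stem: -ozo when the last vowel of the stem is a rounded vowel (*sovgaku*, *ifeso*); -mi when the last vowel of the stem is an unrounded vowel (*zoti*, *hogaja*).
Since the last vowel of *ezfo* is /o/ (a rounded vowel), it takes -ozo, giving *ezfoozo*.
Since the last vowel of *muhgui* is /i/ (an unrounded vowel), it takes -mi, giving *muhguimi*.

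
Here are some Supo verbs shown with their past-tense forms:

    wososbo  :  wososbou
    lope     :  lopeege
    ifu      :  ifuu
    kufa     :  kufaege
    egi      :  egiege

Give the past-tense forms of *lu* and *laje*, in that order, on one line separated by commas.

The pattern is rounding harmony: -u when the last vowel of the stem is a rounded vowel (*wososbo*, *ifu*); -ege when the last vowel of the stem is an unrounded vowel (*lope*, *kufa*, *egi*).
The last vowel of *lu* is /u/, which is a rounded vowel, so the suffix is -u, giving *luu*.
*laje* — last vowel /e/ (an unrounded vowel) → -ege → *lajeege*.

luu, lajeege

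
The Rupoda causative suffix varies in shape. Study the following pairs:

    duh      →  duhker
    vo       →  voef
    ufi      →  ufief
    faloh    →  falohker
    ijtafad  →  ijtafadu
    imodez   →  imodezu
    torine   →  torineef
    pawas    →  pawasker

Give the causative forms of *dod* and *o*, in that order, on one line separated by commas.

The alternation tracks the final sound of the stem — -ker when the stem ends in a voiceless consonant (*duh*, *faloh*, *pawas*); -u when the stem ends in a voiced consonant (*ijtafad*, *imodez*); -ef when the stem ends in a vowel (*vo*, *ufi*, *torine*).
Since the final sound of *dod* is /d/ (a voiced consonant), it takes -u, giving *dodu*.
Since the final sound of *o* is /o/ (a vowel), it takes -ef, giving *oef*.

dodu, oef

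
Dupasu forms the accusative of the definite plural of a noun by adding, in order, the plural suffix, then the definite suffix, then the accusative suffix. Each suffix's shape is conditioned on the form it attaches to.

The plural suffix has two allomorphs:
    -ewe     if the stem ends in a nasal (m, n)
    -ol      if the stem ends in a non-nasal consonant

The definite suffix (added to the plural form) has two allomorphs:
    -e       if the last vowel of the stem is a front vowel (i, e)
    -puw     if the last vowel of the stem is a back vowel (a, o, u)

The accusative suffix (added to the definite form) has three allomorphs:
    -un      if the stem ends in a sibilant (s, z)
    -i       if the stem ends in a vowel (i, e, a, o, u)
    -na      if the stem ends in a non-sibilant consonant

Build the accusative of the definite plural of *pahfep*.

pahfepolpuwna

*pahfep* — final consonant /p/ (non-nasal) → -ol → *pahfepol*.
Since the last vowel of the plural form *pahfepol* is /o/ (a back vowel), it takes -puw, giving *pahfepolpuw*.
The definite form *pahfepolpuw* — final sound /w/ (a non-sibilant consonant) → -na → *pahfepolpuwna*.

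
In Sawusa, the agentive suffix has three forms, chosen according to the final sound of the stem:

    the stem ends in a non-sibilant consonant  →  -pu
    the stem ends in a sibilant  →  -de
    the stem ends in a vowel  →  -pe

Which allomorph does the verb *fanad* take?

*fanad* — final sound /d/ (a non-sibilant consonant) → -pu.

-pu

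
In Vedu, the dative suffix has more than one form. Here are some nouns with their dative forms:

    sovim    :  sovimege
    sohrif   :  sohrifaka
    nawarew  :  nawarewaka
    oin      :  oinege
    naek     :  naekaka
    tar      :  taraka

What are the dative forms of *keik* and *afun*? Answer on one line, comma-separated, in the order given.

Looking at the final consonant of each stem: -ege when the stem ends in a nasal (*sovim*, *oin*); -aka when the stem ends in a non-nasal consonant (*sohrif*, *nawarew*, *naek*, *tar*).
*keik*: final consonant = /k/, non-nasal → -aka → *keikaka*.
The final consonant of *afun* is /n/, which is a nasal, so the suffix is -ege, giving *afunege*.

keikaka, afunege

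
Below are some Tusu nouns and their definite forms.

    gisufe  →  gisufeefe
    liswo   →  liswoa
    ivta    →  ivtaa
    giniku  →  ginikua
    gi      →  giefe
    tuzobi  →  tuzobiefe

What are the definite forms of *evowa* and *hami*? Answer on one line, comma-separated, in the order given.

The pattern is front/back vowel harmony: -efe when the last vowel of the stem is a front vowel (*gisufe*, *gi*, *tuzobi*); -a when the last vowel of the stem is a back vowel (*liswo*, *ivta*, *giniku*).
The last vowel of *evowa* is /a/, which is a back vowel, so the suffix is -a, giving *evowaa*.
*hami* — last vowel /i/ (a front vowel) → -efe → *hamiefe*.

evowaa, hamiefe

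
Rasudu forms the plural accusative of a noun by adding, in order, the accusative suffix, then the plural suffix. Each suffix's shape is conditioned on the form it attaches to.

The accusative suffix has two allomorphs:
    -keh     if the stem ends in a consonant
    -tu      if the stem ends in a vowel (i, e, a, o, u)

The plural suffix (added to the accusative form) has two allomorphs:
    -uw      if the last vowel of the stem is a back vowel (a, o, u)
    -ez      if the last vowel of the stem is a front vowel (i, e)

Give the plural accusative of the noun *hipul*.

hipulkehez

*hipul* — final sound /l/ (a consonant) → -keh → *hipulkeh*.
Since the last vowel of the accusative form *hipulkeh* is /e/ (a front vowel), it takes -ez, giving *hipulkehez*.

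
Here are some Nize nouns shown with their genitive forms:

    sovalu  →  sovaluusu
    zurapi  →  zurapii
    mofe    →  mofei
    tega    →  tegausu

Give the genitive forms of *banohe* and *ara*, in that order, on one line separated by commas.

banohei, arausu

Looking at the last vowel of each stem: -i when the last vowel of the stem is a front vowel (*zurapi*, *mofe*); -usu when the last vowel of the stem is a back vowel (*sovalu*, *tega*).
*banohe* — last vowel /e/ (a front vowel) → -i → *banohei*.
*ara* — last vowel /a/ (a back vowel) → -usu → *arausu*.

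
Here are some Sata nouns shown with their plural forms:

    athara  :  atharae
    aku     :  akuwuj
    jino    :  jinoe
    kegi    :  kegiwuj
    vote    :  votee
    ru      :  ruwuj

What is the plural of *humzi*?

humziwuj

The suffix is conditioned by the last vowel: -wuj when the last vowel of the stem is a high vowel (*aku*, *kegi*, *ru*); -e when the last vowel of the stem is a non-high vowel (*athara*, *jino*, *vote*).
Since the last vowel of *humzi* is /i/ (a high vowel), it takes -wuj, giving *humziwuj*.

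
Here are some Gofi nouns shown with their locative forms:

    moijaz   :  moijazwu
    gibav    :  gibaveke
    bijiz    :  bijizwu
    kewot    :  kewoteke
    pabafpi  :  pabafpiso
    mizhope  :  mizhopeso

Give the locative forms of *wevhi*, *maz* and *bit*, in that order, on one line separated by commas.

The alternation tracks the final sound of the stem — -wu when the stem ends in a sibilant (*moijaz*, *bijiz*); -eke when the stem ends in a non-sibilant consonant (*gibav*, *kewot*); -so when the stem ends in a vowel (*pabafpi*, *mizhope*).
*wevhi* — final sound /i/ (a vowel) → -so → *wevhiso*.
*maz* — final sound /z/ (a sibilant) → -wu → *mazwu*.
The final sound of *bit* is /t/, which is a non-sibilant consonant, so the suffix is -eke, giving *biteke*.

wevhiso, mazwu, biteke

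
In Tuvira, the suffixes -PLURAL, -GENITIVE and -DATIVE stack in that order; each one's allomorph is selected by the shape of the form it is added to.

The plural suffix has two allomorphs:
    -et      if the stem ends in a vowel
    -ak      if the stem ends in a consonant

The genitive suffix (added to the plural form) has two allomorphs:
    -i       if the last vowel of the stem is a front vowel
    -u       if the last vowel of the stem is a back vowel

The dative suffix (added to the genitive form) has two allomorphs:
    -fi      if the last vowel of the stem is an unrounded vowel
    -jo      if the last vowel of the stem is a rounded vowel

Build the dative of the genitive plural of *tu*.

*tu* — final sound /u/ (a vowel) → -et → *tuet*.
The plural form *tuet*: last vowel = /e/, a front vowel → -i → *tueti*.
The last vowel of the genitive form *tueti* is /i/, which is an unrounded vowel, so the dative suffix is -fi, giving *tuetifi*.

tuetifi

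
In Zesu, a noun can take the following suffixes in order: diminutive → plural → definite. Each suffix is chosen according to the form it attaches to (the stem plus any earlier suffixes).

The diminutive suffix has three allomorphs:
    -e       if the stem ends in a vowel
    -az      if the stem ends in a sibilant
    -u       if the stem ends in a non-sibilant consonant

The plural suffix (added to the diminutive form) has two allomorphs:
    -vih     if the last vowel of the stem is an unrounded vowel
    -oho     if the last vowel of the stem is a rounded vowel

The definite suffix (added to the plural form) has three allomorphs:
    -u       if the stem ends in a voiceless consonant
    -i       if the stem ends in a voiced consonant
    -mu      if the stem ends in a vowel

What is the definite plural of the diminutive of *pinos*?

The final sound of *pinos* is /s/, which is a sibilant, so the diminutive suffix is -az, giving *pinosaz*.
The diminutive form *pinosaz* — last vowel /a/ (an unrounded vowel) → -vih → *pinosazvih*.
The plural form *pinosazvih* — final sound /h/ (a voiceless consonant) → -u → *pinosazvihu*.

pinosazvihu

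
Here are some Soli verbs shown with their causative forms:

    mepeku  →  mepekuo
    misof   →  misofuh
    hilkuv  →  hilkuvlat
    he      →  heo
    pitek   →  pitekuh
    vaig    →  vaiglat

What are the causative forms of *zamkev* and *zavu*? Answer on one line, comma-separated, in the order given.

zamkevlat, zavuo

The alternation tracks the final sound of the stem — -uh when the stem ends in a voiceless consonant (*misof*, *pitek*); -lat when the stem ends in a voiced consonant (*hilkuv*, *vaig*); -o when the stem ends in a vowel (*mepeku*, *he*).
Since the final sound of *zamkev* is /v/ (a voiced consonant), it takes -lat, giving *zamkevlat*.
Since the final sound of *zavu* is /u/ (a vowel), it takes -o, giving *zavuo*.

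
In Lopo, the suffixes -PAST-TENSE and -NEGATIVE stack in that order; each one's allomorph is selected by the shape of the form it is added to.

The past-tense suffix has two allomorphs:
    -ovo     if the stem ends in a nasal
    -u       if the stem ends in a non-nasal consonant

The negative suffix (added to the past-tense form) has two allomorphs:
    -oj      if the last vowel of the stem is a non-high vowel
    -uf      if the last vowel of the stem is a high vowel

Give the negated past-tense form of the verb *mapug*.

mapuguuf

*mapug*: final consonant = /g/, non-nasal → -u → *mapugu*.
Since the last vowel of the past-tense form *mapugu* is /u/ (a high vowel), it takes -uf, giving *mapuguuf*.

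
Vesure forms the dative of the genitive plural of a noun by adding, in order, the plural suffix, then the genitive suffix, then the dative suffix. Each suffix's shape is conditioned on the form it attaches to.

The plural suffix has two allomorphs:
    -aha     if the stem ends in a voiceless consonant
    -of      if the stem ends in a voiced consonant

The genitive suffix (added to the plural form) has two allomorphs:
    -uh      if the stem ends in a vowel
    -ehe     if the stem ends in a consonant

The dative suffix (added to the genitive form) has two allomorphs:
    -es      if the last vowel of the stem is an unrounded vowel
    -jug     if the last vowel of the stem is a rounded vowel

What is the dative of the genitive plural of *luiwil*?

luiwilofehees

*luiwil*: final consonant = /l/, voiced → -of → *luiwilof*.
The plural form *luiwilof*: final sound = /f/, a consonant → -ehe → *luiwilofehe*.
The genitive form *luiwilofehe*: last vowel = /e/, an unrounded vowel → -es → *luiwilofehees*.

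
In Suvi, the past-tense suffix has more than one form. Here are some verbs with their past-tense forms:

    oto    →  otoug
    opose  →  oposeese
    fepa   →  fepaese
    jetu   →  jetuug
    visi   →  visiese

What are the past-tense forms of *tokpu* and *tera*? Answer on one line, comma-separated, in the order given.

Looking at the last vowel of each stem: -ug when the last vowel of the stem is a rounded vowel (*oto*, *jetu*); -ese when the last vowel of the stem is an unrounded vowel (*opose*, *fepa*, *visi*).
*tokpu*: last vowel = /u/, a rounded vowel → -ug → *tokpuug*.
Since the last vowel of *tera* is /a/ (an unrounded vowel), it takes -ese, giving *teraese*.

tokpuug, teraese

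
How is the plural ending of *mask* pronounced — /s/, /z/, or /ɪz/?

/s/

The stem *mask* ends in a voiceless non-sibilant consonant.
The plural suffix surfaces as /ɪz/ after sibilants, /s/ after other voiceless consonants, and /z/ after other voiced sounds.
So the plural -s on *mask* is pronounced /s/.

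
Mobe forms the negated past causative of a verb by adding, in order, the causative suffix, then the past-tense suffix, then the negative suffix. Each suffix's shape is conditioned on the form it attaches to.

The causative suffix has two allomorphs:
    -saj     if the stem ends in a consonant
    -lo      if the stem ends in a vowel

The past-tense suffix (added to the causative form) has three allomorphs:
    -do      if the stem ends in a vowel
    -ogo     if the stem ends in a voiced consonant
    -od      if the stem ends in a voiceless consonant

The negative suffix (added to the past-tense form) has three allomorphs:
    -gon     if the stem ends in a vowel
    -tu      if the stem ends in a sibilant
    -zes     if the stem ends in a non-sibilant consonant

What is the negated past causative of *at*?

*at*: final sound = /t/, a consonant → -saj → *atsaj*.
The causative form *atsaj*: final sound = /j/, a voiced consonant → -ogo → *atsajogo*.
The past-tense form *atsajogo* — final sound /o/ (a vowel) → -gon → *atsajogogon*.

atsajogogon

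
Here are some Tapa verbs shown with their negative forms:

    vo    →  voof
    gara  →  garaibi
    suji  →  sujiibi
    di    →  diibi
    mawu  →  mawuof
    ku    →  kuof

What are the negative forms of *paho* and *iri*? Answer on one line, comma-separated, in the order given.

The alternation tracks the last vowel of the stem — -of when the last vowel of the stem is a rounded vowel (*vo*, *mawu*, *ku*); -ibi when the last vowel of the stem is an unrounded vowel (*gara*, *suji*, *di*).
Since the last vowel of *paho* is /o/ (a rounded vowel), it takes -of, giving *pahoof*.
Since the last vowel of *iri* is /i/ (an unrounded vowel), it takes -ibi, giving *iriibi*.

pahoof, iriibi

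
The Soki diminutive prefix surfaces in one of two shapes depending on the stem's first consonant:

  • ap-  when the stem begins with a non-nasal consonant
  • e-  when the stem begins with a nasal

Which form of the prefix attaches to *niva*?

e-

Since the first consonant of *niva* is /n/ (a nasal), it takes e-.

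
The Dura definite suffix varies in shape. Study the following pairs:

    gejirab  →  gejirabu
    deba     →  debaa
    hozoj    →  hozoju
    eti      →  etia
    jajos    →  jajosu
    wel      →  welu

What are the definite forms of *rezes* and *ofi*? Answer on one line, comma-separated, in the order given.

rezesu, ofia

The alternation tracks the final sound of the stem — -u when the stem ends in a consonant (*gejirab*, *hozoj*, *jajos*, *wel*); -a when the stem ends in a vowel (*deba*, *eti*).
*rezes*: final sound = /s/, a consonant → -u → *rezesu*.
The final sound of *ofi* is /i/, which is a vowel, so the suffix is -a, giving *ofia*.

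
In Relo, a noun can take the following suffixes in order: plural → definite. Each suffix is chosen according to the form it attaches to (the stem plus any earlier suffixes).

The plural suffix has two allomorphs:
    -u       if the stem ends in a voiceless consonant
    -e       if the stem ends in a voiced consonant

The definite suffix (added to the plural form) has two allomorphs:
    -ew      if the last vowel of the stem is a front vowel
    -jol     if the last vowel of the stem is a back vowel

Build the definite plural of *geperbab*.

geperbabeew

*geperbab* — final consonant /b/ (voiced) → -e → *geperbabe*.
The last vowel of the plural form *geperbabe* is /e/, which is a front vowel, so the definite suffix is -ew, giving *geperbabeew*.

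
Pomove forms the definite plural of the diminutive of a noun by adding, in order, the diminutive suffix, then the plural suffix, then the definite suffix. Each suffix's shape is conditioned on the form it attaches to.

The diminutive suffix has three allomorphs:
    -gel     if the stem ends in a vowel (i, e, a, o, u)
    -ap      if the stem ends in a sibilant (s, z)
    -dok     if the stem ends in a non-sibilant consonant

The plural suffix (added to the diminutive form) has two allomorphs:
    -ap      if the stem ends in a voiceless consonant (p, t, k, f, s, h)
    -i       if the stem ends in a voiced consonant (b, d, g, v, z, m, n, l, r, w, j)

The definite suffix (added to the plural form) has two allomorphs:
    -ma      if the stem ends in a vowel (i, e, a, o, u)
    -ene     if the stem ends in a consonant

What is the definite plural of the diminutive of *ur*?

urdokapene

The final sound of *ur* is /r/, which is a non-sibilant consonant, so the diminutive suffix is -dok, giving *urdok*.
The diminutive form *urdok* — final consonant /k/ (voiceless) → -ap → *urdokap*.
Since the final sound of the plural form *urdokap* is /p/ (a consonant), it takes -ene, giving *urdokapene*.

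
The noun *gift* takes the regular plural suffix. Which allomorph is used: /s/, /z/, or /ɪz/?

The stem *gift* ends in a voiceless non-sibilant consonant.
The plural suffix surfaces as /ɪz/ after sibilants, /s/ after other voiceless consonants, and /z/ after other voiced sounds.
So the plural -s on *gift* is pronounced /s/.

/s/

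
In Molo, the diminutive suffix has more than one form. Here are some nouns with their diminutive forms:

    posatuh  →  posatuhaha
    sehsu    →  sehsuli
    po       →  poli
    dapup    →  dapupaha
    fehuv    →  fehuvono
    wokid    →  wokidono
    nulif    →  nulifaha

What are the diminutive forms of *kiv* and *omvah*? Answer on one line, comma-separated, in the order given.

kivono, omvahaha

The suffix is conditioned by the final sound: -aha when the stem ends in a voiceless consonant (*posatuh*, *dapup*, *nulif*); -ono when the stem ends in a voiced consonant (*fehuv*, *wokid*); -li when the stem ends in a vowel (*sehsu*, *po*).
*kiv*: final sound = /v/, a voiced consonant → -ono → *kivono*.
*omvah*: final sound = /h/, a voiceless consonant → -aha → *omvahaha*.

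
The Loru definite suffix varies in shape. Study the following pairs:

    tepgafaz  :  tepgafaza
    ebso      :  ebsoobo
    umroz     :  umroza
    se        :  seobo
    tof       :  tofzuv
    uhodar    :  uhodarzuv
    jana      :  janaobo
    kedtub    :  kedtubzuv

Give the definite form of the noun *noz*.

The suffix is conditioned by the final sound: -a when the stem ends in a sibilant (*tepgafaz*, *umroz*); -zuv when the stem ends in a non-sibilant consonant (*tof*, *uhodar*, *kedtub*); -obo when the stem ends in a vowel (*ebso*, *se*, *jana*).
Since the final sound of *noz* is /z/ (a sibilant), it takes -a, giving *noza*.

noza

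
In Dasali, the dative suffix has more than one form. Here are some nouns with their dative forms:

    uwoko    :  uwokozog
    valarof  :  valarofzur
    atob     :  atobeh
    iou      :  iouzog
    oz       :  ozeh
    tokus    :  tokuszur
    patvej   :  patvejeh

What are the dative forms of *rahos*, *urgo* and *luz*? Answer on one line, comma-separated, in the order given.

The pattern is voicing of the final sound: -zur when the stem ends in a voiceless consonant (*valarof*, *tokus*); -eh when the stem ends in a voiced consonant (*atob*, *oz*, *patvej*); -zog when the stem ends in a vowel (*uwoko*, *iou*).
*rahos* — final sound /s/ (a voiceless consonant) → -zur → *rahoszur*.
The final sound of *urgo* is /o/, which is a vowel, so the suffix is -zog, giving *urgozog*.
The final sound of *luz* is /z/, which is a voiced consonant, so the suffix is -eh, giving *luzeh*.

rahoszur, urgozog, luzeh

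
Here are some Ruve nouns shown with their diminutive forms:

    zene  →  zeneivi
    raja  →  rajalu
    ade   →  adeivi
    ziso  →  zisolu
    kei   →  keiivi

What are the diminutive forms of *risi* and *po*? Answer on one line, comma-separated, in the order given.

risiivi, polu

The suffix is conditioned by the last vowel: -ivi when the last vowel of the stem is a front vowel (*zene*, *ade*, *kei*); -lu when the last vowel of the stem is a back vowel (*raja*, *ziso*).
*risi*: last vowel = /i/, a front vowel → -ivi → *risiivi*.
The last vowel of *po* is /o/, which is a back vowel, so the suffix is -lu, giving *polu*.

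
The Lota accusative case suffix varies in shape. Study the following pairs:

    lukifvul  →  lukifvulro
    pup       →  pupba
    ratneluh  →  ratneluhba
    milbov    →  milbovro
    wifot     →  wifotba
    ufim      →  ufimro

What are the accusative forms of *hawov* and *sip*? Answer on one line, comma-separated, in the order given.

The alternation tracks the final consonant of the stem — -ba when the stem ends in a voiceless consonant (*pup*, *ratneluh*, *wifot*); -ro when the stem ends in a voiced consonant (*lukifvul*, *milbov*, *ufim*).
The final consonant of *hawov* is /v/, which is voiced, so the suffix is -ro, giving *hawovro*.
*sip* — final consonant /p/ (voiceless) → -ba → *sipba*.

hawovro, sipba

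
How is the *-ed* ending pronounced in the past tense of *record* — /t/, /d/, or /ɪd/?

/ɪd/

The stem *record* ends in /t/ or /d/.
The -ed suffix is realized as /ɪd/ after /t, d/; as /t/ after other voiceless consonants; and as /d/ after other voiced sounds.
So -ed on *record* is pronounced /ɪd/.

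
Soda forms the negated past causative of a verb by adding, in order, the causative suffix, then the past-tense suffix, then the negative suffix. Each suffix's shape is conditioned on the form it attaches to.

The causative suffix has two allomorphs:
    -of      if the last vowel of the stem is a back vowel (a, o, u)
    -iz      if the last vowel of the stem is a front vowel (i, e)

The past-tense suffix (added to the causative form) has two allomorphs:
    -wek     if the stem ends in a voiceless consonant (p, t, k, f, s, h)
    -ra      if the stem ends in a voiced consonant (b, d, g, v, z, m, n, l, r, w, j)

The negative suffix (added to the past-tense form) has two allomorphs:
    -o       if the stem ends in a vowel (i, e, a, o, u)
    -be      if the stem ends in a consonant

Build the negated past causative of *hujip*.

hujipizrao

The last vowel of *hujip* is /i/, which is a front vowel, so the causative suffix is -iz, giving *hujipiz*.
The causative form *hujipiz*: final consonant = /z/, voiced → -ra → *hujipizra*.
Since the final sound of the past-tense form *hujipizra* is /a/ (a vowel), it takes -o, giving *hujipizrao*.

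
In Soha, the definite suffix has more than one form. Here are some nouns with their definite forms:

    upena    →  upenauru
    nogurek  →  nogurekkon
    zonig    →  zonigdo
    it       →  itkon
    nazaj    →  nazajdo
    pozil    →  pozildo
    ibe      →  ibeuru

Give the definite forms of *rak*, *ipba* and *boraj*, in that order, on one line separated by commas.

rakkon, ipbauru, borajdo

Looking at the final sound of each stem: -kon when the stem ends in a voiceless consonant (*nogurek*, *it*); -do when the stem ends in a voiced consonant (*zonig*, *nazaj*, *pozil*); -uru when the stem ends in a vowel (*upena*, *ibe*).
*rak*: final sound = /k/, a voiceless consonant → -kon → *rakkon*.
*ipba*: final sound = /a/, a vowel → -uru → *ipbauru*.
The final sound of *boraj* is /j/, which is a voiced consonant, so the suffix is -do, giving *borajdo*.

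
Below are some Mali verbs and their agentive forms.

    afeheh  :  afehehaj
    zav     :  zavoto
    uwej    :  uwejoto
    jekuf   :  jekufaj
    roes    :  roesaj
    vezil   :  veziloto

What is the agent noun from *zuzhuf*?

zuzhufaj

The alternation tracks the final consonant of the stem — -aj when the stem ends in a voiceless consonant (*afeheh*, *jekuf*, *roes*); -oto when the stem ends in a voiced consonant (*zav*, *uwej*, *vezil*).
The final consonant of *zuzhuf* is /f/, which is voiceless, so the suffix is -aj, giving *zuzhufaj*.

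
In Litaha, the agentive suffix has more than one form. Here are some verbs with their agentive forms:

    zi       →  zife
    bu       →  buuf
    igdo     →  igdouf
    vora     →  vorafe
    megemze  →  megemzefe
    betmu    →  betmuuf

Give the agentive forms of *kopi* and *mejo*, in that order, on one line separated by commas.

kopife, mejouf

The pattern is rounding harmony: -uf when the last vowel of the stem is a rounded vowel (*bu*, *igdo*, *betmu*); -fe when the last vowel of the stem is an unrounded vowel (*zi*, *vora*, *megemze*).
The last vowel of *kopi* is /i/, which is an unrounded vowel, so the suffix is -fe, giving *kopife*.
*mejo* — last vowel /o/ (a rounded vowel) → -uf → *mejouf*.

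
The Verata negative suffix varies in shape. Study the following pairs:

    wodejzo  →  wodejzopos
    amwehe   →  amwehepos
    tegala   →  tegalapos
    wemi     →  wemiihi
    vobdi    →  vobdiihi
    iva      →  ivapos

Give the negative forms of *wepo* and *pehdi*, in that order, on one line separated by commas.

wepopos, pehdiihi

The alternation tracks the last vowel of the stem — -ihi when the last vowel of the stem is a high vowel (*wemi*, *vobdi*); -pos when the last vowel of the stem is a non-high vowel (*wodejzo*, *amwehe*, *tegala*, *iva*).
The last vowel of *wepo* is /o/, which is a non-high vowel, so the suffix is -pos, giving *wepopos*.
The last vowel of *pehdi* is /i/, which is a high vowel, so the suffix is -ihi, giving *pehdiihi*.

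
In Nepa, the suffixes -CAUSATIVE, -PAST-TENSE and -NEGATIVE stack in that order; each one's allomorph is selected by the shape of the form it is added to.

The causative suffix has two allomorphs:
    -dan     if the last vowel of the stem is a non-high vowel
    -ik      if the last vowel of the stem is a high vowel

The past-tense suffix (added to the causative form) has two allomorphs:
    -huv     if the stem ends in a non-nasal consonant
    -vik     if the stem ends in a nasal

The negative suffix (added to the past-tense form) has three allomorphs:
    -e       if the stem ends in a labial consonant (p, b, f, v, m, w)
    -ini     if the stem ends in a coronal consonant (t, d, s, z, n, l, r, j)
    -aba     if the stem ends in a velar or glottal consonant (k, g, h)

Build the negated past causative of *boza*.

bozadanvikaba

*boza*: last vowel = /a/, a non-high vowel → -dan → *bozadan*.
The causative form *bozadan*: final consonant = /n/, a nasal → -vik → *bozadanvik*.
The past-tense form *bozadanvik*: final consonant = /k/, velar/glottal → -aba → *bozadanvikaba*.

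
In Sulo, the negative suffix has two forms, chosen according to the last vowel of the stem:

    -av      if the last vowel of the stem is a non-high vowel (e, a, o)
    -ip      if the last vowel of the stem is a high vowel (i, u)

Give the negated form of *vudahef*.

*vudahef* — last vowel /e/ (a non-high vowel) → -av → *vudahefav*.

vudahefav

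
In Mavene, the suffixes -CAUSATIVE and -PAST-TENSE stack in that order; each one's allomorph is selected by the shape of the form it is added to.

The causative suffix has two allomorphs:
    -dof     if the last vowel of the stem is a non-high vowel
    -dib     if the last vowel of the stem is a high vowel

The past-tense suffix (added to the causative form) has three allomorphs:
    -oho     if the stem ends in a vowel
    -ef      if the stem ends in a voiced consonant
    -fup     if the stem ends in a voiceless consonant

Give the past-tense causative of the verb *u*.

udibef

*u*: last vowel = /u/, a high vowel → -dib → *udib*.
The causative form *udib* — final sound /b/ (a voiced consonant) → -ef → *udibef*.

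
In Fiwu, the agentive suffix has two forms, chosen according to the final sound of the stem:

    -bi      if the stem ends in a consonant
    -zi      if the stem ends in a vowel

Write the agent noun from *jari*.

Since the final sound of *jari* is /i/ (a vowel), it takes -zi, giving *jarizi*.

jarizi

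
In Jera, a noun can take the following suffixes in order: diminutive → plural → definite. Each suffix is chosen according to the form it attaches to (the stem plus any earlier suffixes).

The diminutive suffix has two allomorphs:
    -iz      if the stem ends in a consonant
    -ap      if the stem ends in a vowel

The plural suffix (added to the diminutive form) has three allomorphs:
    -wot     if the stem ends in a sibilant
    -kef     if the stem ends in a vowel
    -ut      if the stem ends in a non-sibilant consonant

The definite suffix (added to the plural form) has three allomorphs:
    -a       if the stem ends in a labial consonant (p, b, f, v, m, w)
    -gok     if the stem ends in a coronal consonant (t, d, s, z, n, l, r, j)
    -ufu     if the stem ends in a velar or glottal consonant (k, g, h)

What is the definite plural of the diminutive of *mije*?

mijeaputgok

*mije*: final sound = /e/, a vowel → -ap → *mijeap*.
The diminutive form *mijeap*: final sound = /p/, a non-sibilant consonant → -ut → *mijeaput*.
The final consonant of the plural form *mijeaput* is /t/, which is coronal, so the definite suffix is -gok, giving *mijeaputgok*.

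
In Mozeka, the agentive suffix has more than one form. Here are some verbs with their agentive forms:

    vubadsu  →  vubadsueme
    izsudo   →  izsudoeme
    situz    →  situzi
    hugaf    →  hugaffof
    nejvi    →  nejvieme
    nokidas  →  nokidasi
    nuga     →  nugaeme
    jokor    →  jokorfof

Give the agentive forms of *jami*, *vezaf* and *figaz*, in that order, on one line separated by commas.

The pattern is sibilance of the final sound: -i when the stem ends in a sibilant (*situz*, *nokidas*); -fof when the stem ends in a non-sibilant consonant (*hugaf*, *jokor*); -eme when the stem ends in a vowel (*vubadsu*, *izsudo*, *nejvi*, *nuga*).
The final sound of *jami* is /i/, which is a vowel, so the suffix is -eme, giving *jamieme*.
Since the final sound of *vezaf* is /f/ (a non-sibilant consonant), it takes -fof, giving *vezaffof*.
*figaz*: final sound = /z/, a sibilant → -i → *figazi*.

jamieme, vezaffof, figazi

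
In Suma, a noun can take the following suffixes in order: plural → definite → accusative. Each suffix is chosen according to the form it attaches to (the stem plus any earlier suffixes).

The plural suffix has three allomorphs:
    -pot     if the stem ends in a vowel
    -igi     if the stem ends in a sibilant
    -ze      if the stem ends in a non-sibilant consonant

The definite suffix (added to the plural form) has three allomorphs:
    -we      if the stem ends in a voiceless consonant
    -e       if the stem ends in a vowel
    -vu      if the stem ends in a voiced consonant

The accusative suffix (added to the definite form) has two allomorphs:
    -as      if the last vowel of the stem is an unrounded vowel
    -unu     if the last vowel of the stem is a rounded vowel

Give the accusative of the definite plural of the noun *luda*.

ludapotweas

The final sound of *luda* is /a/, which is a vowel, so the plural suffix is -pot, giving *ludapot*.
The plural form *ludapot*: final sound = /t/, a voiceless consonant → -we → *ludapotwe*.
The definite form *ludapotwe* — last vowel /e/ (an unrounded vowel) → -as → *ludapotweas*.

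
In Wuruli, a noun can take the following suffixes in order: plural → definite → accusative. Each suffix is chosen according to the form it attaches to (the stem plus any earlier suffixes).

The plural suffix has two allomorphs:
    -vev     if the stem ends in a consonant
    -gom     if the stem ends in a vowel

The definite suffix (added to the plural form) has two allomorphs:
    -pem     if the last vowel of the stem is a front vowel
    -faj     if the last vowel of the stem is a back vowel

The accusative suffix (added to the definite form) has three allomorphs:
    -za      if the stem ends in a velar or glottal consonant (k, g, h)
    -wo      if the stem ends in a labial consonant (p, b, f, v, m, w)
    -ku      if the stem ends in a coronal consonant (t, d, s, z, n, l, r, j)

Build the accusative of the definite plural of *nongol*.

nongolvevpemwo

*nongol* — final sound /l/ (a consonant) → -vev → *nongolvev*.
The last vowel of the plural form *nongolvev* is /e/, which is a front vowel, so the definite suffix is -pem, giving *nongolvevpem*.
The definite form *nongolvevpem* — final consonant /m/ (labial) → -wo → *nongolvevpemwo*.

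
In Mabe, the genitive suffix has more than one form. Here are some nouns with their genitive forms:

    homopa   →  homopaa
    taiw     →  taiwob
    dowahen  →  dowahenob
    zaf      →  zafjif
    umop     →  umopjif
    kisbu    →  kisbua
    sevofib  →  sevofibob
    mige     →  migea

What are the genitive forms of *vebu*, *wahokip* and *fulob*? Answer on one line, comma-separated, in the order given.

vebua, wahokipjif, fulobob

Looking at the final sound of each stem: -jif when the stem ends in a voiceless consonant (*zaf*, *umop*); -ob when the stem ends in a voiced consonant (*taiw*, *dowahen*, *sevofib*); -a when the stem ends in a vowel (*homopa*, *kisbu*, *mige*).
The final sound of *vebu* is /u/, which is a vowel, so the suffix is -a, giving *vebua*.
*wahokip*: final sound = /p/, a voiceless consonant → -jif → *wahokipjif*.
Since the final sound of *fulob* is /b/ (a voiced consonant), it takes -ob, giving *fulobob*.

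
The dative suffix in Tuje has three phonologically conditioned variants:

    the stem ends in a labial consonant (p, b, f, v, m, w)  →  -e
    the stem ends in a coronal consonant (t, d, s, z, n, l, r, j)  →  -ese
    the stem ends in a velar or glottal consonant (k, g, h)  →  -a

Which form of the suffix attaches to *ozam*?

-e

The final consonant of *ozam* is /m/, which is labial, so the suffix is -e.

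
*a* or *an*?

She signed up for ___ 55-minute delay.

a

The indefinite article is chosen by the initial *sound* of the following word, not its spelling.
The number *55* is spoken "fifty-…", beginning with /ˈfɪfti/ — a consonant sound.
So the article is *a*: She signed up for a 55-minute delay.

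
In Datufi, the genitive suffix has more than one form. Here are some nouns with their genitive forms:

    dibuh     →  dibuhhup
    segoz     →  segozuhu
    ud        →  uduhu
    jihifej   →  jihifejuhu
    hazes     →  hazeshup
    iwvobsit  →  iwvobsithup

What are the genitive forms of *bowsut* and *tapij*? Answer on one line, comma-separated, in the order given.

The suffix is conditioned by the final consonant: -hup when the stem ends in a voiceless consonant (*dibuh*, *hazes*, *iwvobsit*); -uhu when the stem ends in a voiced consonant (*segoz*, *ud*, *jihifej*).
Since the final consonant of *bowsut* is /t/ (voiceless), it takes -hup, giving *bowsuthup*.
*tapij*: final consonant = /j/, voiced → -uhu → *tapijuhu*.

bowsuthup, tapijuhu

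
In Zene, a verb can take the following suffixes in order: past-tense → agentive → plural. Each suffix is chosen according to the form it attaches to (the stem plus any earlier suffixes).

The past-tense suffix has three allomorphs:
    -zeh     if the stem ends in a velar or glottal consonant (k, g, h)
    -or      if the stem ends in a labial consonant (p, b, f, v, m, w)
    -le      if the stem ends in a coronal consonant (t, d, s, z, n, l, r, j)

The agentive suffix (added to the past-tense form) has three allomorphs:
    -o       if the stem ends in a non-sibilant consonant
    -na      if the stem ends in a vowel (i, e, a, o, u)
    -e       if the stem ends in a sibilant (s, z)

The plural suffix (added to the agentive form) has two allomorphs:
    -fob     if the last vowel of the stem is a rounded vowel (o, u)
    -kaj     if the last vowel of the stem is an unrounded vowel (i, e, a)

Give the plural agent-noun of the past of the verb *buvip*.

*buvip* — final consonant /p/ (labial) → -or → *buvipor*.
The past-tense form *buvipor* — final sound /r/ (a non-sibilant consonant) → -o → *buviporo*.
The agentive form *buviporo*: last vowel = /o/, a rounded vowel → -fob → *buviporofob*.

buviporofob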